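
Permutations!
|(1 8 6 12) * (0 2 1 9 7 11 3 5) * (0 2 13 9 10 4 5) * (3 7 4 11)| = |(0 13 9 4 5 2 1 8 6 12 10 11 7 3)| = 14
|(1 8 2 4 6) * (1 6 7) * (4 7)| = 4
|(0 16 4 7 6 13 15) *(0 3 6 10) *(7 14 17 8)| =8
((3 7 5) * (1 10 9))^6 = (10)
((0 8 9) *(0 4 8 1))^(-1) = (0 1)(4 9 8)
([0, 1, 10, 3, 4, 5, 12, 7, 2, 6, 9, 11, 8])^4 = [0, 1, 12, 3, 4, 5, 10, 7, 6, 2, 8, 11, 9]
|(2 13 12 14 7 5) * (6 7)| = |(2 13 12 14 6 7 5)| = 7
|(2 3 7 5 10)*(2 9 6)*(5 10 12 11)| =|(2 3 7 10 9 6)(5 12 11)| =6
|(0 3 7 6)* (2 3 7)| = 6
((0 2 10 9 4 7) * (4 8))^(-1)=(0 7 4 8 9 10 2)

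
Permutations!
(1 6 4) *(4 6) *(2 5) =(6)(1 4)(2 5) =[0, 4, 5, 3, 1, 2, 6]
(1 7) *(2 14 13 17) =(1 7)(2 14 13 17) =[0, 7, 14, 3, 4, 5, 6, 1, 8, 9, 10, 11, 12, 17, 13, 15, 16, 2]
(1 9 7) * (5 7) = (1 9 5 7) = [0, 9, 2, 3, 4, 7, 6, 1, 8, 5]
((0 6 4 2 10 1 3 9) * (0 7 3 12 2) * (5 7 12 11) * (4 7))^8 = (0 1 9)(2 7 5)(3 4 10)(6 11 12) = ((0 6 7 3 9 12 2 10 1 11 5 4))^8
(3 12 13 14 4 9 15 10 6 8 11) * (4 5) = [0, 1, 2, 12, 9, 4, 8, 7, 11, 15, 6, 3, 13, 14, 5, 10] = (3 12 13 14 5 4 9 15 10 6 8 11)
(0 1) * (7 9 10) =(0 1)(7 9 10) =[1, 0, 2, 3, 4, 5, 6, 9, 8, 10, 7]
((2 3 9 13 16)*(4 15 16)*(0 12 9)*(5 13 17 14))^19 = ((0 12 9 17 14 5 13 4 15 16 2 3))^19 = (0 4 9 16 14 3 13 12 15 17 2 5)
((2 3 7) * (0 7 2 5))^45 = (7)(2 3)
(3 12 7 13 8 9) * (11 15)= (3 12 7 13 8 9)(11 15)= [0, 1, 2, 12, 4, 5, 6, 13, 9, 3, 10, 15, 7, 8, 14, 11]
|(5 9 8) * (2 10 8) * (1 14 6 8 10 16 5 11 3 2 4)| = 11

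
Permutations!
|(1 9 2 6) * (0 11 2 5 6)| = |(0 11 2)(1 9 5 6)| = 12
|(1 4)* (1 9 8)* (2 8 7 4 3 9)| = |(1 3 9 7 4 2 8)| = 7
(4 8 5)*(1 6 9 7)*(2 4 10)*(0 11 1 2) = (0 11 1 6 9 7 2 4 8 5 10) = [11, 6, 4, 3, 8, 10, 9, 2, 5, 7, 0, 1]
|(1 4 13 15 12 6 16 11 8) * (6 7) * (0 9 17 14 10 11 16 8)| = 24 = |(0 9 17 14 10 11)(1 4 13 15 12 7 6 8)|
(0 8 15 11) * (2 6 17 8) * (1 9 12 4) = [2, 9, 6, 3, 1, 5, 17, 7, 15, 12, 10, 0, 4, 13, 14, 11, 16, 8] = (0 2 6 17 8 15 11)(1 9 12 4)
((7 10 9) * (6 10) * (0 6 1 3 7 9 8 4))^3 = (0 8 6 4 10)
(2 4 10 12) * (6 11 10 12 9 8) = (2 4 12)(6 11 10 9 8) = [0, 1, 4, 3, 12, 5, 11, 7, 6, 8, 9, 10, 2]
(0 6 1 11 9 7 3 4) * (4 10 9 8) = (0 6 1 11 8 4)(3 10 9 7) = [6, 11, 2, 10, 0, 5, 1, 3, 4, 7, 9, 8]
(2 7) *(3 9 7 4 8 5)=(2 4 8 5 3 9 7)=[0, 1, 4, 9, 8, 3, 6, 2, 5, 7]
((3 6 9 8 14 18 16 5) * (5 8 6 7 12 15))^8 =((3 7 12 15 5)(6 9)(8 14 18 16))^8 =(18)(3 15 7 5 12)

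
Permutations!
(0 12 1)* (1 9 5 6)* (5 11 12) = [5, 0, 2, 3, 4, 6, 1, 7, 8, 11, 10, 12, 9] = (0 5 6 1)(9 11 12)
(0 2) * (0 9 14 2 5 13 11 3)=(0 5 13 11 3)(2 9 14)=[5, 1, 9, 0, 4, 13, 6, 7, 8, 14, 10, 3, 12, 11, 2]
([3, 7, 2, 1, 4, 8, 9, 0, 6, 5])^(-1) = (0 7 1 3)(5 9 6 8)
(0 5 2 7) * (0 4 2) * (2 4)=[5, 1, 7, 3, 4, 0, 6, 2]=(0 5)(2 7)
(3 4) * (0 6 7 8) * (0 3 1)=(0 6 7 8 3 4 1)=[6, 0, 2, 4, 1, 5, 7, 8, 3]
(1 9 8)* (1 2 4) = [0, 9, 4, 3, 1, 5, 6, 7, 2, 8] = (1 9 8 2 4)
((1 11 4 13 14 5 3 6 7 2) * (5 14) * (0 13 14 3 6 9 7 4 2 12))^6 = ((0 13 5 6 4 14 3 9 7 12)(1 11 2))^6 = (0 3 5 7 4)(6 12 14 13 9)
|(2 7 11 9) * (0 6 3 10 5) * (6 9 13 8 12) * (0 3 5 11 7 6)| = 11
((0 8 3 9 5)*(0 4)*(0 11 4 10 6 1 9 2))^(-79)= ((0 8 3 2)(1 9 5 10 6)(4 11))^(-79)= (0 8 3 2)(1 9 5 10 6)(4 11)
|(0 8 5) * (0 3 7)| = 5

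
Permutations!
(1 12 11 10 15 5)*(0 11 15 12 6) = (0 11 10 12 15 5 1 6) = [11, 6, 2, 3, 4, 1, 0, 7, 8, 9, 12, 10, 15, 13, 14, 5]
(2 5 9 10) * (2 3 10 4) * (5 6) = (2 6 5 9 4)(3 10) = [0, 1, 6, 10, 2, 9, 5, 7, 8, 4, 3]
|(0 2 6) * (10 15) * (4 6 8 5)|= |(0 2 8 5 4 6)(10 15)|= 6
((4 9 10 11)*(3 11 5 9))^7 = ((3 11 4)(5 9 10))^7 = (3 11 4)(5 9 10)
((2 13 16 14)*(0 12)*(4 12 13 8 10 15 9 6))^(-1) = ((0 13 16 14 2 8 10 15 9 6 4 12))^(-1) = (0 12 4 6 9 15 10 8 2 14 16 13)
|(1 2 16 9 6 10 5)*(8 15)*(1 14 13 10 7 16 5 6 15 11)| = |(1 2 5 14 13 10 6 7 16 9 15 8 11)| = 13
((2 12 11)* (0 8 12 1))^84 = ((0 8 12 11 2 1))^84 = (12)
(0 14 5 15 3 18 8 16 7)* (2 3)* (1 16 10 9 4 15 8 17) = (0 14 5 8 10 9 4 15 2 3 18 17 1 16 7) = [14, 16, 3, 18, 15, 8, 6, 0, 10, 4, 9, 11, 12, 13, 5, 2, 7, 1, 17]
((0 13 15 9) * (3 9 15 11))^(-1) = ((15)(0 13 11 3 9))^(-1) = (15)(0 9 3 11 13)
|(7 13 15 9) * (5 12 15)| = |(5 12 15 9 7 13)| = 6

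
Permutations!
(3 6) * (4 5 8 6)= (3 4 5 8 6)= [0, 1, 2, 4, 5, 8, 3, 7, 6]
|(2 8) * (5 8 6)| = 4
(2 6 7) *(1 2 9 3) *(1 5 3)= (1 2 6 7 9)(3 5)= [0, 2, 6, 5, 4, 3, 7, 9, 8, 1]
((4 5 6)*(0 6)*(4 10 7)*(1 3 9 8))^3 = ((0 6 10 7 4 5)(1 3 9 8))^3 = (0 7)(1 8 9 3)(4 6)(5 10)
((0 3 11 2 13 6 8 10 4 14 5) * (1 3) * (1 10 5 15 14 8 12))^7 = ((0 10 4 8 5)(1 3 11 2 13 6 12)(14 15))^7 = (0 4 5 10 8)(14 15)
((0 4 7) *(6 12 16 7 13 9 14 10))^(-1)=(0 7 16 12 6 10 14 9 13 4)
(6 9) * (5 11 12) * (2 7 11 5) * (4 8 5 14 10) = (2 7 11 12)(4 8 5 14 10)(6 9) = [0, 1, 7, 3, 8, 14, 9, 11, 5, 6, 4, 12, 2, 13, 10]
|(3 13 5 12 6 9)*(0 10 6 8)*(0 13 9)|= |(0 10 6)(3 9)(5 12 8 13)|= 12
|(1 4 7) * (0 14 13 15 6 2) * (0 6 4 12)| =|(0 14 13 15 4 7 1 12)(2 6)| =8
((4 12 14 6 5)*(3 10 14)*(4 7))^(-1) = ((3 10 14 6 5 7 4 12))^(-1) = (3 12 4 7 5 6 14 10)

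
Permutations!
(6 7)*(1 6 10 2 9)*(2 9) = (1 6 7 10 9) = [0, 6, 2, 3, 4, 5, 7, 10, 8, 1, 9]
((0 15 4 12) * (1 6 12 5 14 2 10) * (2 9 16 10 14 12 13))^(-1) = (0 12 5 4 15)(1 10 16 9 14 2 13 6)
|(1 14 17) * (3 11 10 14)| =6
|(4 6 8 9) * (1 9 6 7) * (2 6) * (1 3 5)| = |(1 9 4 7 3 5)(2 6 8)| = 6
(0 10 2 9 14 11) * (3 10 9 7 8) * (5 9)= (0 5 9 14 11)(2 7 8 3 10)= [5, 1, 7, 10, 4, 9, 6, 8, 3, 14, 2, 0, 12, 13, 11]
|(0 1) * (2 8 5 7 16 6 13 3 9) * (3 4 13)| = |(0 1)(2 8 5 7 16 6 3 9)(4 13)| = 8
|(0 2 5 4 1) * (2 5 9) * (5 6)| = |(0 6 5 4 1)(2 9)| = 10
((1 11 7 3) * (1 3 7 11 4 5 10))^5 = (11)(1 4 5 10)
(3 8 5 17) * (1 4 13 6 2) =(1 4 13 6 2)(3 8 5 17) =[0, 4, 1, 8, 13, 17, 2, 7, 5, 9, 10, 11, 12, 6, 14, 15, 16, 3]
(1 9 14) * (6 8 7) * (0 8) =(0 8 7 6)(1 9 14) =[8, 9, 2, 3, 4, 5, 0, 6, 7, 14, 10, 11, 12, 13, 1]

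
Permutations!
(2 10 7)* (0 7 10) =(10)(0 7 2) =[7, 1, 0, 3, 4, 5, 6, 2, 8, 9, 10]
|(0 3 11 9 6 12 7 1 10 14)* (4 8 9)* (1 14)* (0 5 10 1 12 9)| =|(0 3 11 4 8)(5 10 12 7 14)(6 9)| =10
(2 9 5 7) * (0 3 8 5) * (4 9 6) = (0 3 8 5 7 2 6 4 9) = [3, 1, 6, 8, 9, 7, 4, 2, 5, 0]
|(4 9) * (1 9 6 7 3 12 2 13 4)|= |(1 9)(2 13 4 6 7 3 12)|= 14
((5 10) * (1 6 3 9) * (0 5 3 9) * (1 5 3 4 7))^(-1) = (0 3)(1 7 4 10 5 9 6)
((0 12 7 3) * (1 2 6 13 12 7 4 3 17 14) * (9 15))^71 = (0 2 3 1 4 14 12 17 13 7 6)(9 15)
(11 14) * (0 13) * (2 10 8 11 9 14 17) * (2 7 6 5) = (0 13)(2 10 8 11 17 7 6 5)(9 14) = [13, 1, 10, 3, 4, 2, 5, 6, 11, 14, 8, 17, 12, 0, 9, 15, 16, 7]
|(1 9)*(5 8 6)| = |(1 9)(5 8 6)| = 6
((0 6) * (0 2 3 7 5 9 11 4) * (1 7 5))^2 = (0 2 5 11)(3 9 4 6)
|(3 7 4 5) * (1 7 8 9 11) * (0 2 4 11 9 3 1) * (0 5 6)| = 4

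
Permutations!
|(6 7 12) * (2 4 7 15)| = 6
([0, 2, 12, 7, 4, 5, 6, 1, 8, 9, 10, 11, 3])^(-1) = [0, 7, 1, 12, 4, 5, 6, 3, 8, 9, 10, 11, 2]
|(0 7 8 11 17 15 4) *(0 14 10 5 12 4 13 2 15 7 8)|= |(0 8 11 17 7)(2 15 13)(4 14 10 5 12)|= 15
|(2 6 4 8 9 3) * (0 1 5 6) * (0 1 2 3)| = |(0 2 1 5 6 4 8 9)| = 8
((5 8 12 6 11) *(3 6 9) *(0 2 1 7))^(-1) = (0 7 1 2)(3 9 12 8 5 11 6)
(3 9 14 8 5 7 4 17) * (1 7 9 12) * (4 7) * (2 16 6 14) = (1 4 17 3 12)(2 16 6 14 8 5 9) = [0, 4, 16, 12, 17, 9, 14, 7, 5, 2, 10, 11, 1, 13, 8, 15, 6, 3]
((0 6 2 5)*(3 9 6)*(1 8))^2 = (0 9 2)(3 6 5)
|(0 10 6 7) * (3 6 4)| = |(0 10 4 3 6 7)| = 6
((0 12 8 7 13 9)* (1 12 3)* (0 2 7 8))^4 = (13)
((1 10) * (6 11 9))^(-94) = ((1 10)(6 11 9))^(-94) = (6 9 11)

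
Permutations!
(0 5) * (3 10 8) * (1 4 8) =(0 5)(1 4 8 3 10) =[5, 4, 2, 10, 8, 0, 6, 7, 3, 9, 1]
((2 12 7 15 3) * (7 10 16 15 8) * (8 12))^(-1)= ((2 8 7 12 10 16 15 3))^(-1)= (2 3 15 16 10 12 7 8)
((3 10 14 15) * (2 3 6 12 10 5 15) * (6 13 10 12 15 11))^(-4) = ((2 3 5 11 6 15 13 10 14))^(-4) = (2 15 3 13 5 10 11 14 6)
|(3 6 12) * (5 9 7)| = 3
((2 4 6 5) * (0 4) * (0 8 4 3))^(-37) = (0 3)(2 6 8 5 4)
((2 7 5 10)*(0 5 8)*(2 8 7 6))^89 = ((0 5 10 8)(2 6))^89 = (0 5 10 8)(2 6)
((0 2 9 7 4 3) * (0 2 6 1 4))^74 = (0 1 3 9)(2 7 6 4)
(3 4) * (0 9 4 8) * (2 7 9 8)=(0 8)(2 7 9 4 3)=[8, 1, 7, 2, 3, 5, 6, 9, 0, 4]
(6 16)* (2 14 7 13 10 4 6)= [0, 1, 14, 3, 6, 5, 16, 13, 8, 9, 4, 11, 12, 10, 7, 15, 2]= (2 14 7 13 10 4 6 16)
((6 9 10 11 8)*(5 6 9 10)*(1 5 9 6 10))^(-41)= (1 5 10 11 8 6)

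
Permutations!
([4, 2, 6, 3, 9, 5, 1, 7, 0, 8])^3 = [8, 1, 2, 3, 0, 5, 6, 7, 9, 4]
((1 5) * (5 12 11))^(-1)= ((1 12 11 5))^(-1)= (1 5 11 12)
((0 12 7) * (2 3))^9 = (12)(2 3)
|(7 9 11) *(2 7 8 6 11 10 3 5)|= |(2 7 9 10 3 5)(6 11 8)|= 6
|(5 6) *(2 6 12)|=4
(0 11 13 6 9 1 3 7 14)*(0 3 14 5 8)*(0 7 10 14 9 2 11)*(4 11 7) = (1 9)(2 7 5 8 4 11 13 6)(3 10 14) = [0, 9, 7, 10, 11, 8, 2, 5, 4, 1, 14, 13, 12, 6, 3]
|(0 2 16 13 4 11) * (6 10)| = |(0 2 16 13 4 11)(6 10)| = 6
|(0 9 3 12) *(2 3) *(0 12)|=4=|(12)(0 9 2 3)|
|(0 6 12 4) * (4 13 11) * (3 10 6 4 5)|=14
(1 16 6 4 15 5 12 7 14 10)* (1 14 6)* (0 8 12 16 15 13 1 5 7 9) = (0 8 12 9)(1 15 7 6 4 13)(5 16)(10 14) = [8, 15, 2, 3, 13, 16, 4, 6, 12, 0, 14, 11, 9, 1, 10, 7, 5]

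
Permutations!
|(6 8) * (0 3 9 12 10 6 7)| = |(0 3 9 12 10 6 8 7)| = 8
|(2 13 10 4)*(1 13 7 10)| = 4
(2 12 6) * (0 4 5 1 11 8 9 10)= (0 4 5 1 11 8 9 10)(2 12 6)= [4, 11, 12, 3, 5, 1, 2, 7, 9, 10, 0, 8, 6]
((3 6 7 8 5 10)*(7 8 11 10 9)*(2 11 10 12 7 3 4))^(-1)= (2 4 10 7 12 11)(3 9 5 8 6)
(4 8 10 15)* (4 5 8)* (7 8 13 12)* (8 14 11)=(5 13 12 7 14 11 8 10 15)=[0, 1, 2, 3, 4, 13, 6, 14, 10, 9, 15, 8, 7, 12, 11, 5]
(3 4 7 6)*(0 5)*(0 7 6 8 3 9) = [5, 1, 2, 4, 6, 7, 9, 8, 3, 0] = (0 5 7 8 3 4 6 9)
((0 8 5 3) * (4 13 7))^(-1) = (0 3 5 8)(4 7 13)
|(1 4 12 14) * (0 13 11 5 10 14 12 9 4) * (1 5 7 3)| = |(0 13 11 7 3 1)(4 9)(5 10 14)| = 6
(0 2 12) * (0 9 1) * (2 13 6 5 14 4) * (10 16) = [13, 0, 12, 3, 2, 14, 5, 7, 8, 1, 16, 11, 9, 6, 4, 15, 10] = (0 13 6 5 14 4 2 12 9 1)(10 16)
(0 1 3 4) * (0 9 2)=[1, 3, 0, 4, 9, 5, 6, 7, 8, 2]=(0 1 3 4 9 2)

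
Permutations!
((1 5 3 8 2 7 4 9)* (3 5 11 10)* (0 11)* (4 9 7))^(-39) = (0 11 10 3 8 2 4 7 9 1)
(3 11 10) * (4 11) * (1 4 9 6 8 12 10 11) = (1 4)(3 9 6 8 12 10) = [0, 4, 2, 9, 1, 5, 8, 7, 12, 6, 3, 11, 10]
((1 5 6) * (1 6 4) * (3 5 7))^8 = ((1 7 3 5 4))^8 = (1 5 7 4 3)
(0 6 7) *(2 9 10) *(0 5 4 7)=(0 6)(2 9 10)(4 7 5)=[6, 1, 9, 3, 7, 4, 0, 5, 8, 10, 2]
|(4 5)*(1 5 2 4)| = |(1 5)(2 4)| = 2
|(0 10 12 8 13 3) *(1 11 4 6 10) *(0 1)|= 9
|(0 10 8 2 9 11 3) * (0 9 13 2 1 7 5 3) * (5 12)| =|(0 10 8 1 7 12 5 3 9 11)(2 13)| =10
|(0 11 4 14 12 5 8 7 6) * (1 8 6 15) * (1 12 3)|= |(0 11 4 14 3 1 8 7 15 12 5 6)|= 12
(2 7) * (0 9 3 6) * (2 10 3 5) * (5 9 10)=(0 10 3 6)(2 7 5)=[10, 1, 7, 6, 4, 2, 0, 5, 8, 9, 3]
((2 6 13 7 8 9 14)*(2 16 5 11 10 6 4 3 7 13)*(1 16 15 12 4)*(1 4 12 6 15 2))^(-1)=(1 6 15 10 11 5 16)(2 14 9 8 7 3 4)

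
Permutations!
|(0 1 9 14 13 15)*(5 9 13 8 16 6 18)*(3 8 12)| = |(0 1 13 15)(3 8 16 6 18 5 9 14 12)| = 36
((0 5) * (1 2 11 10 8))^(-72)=(1 10 2 8 11)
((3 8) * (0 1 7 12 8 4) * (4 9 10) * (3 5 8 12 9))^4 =((12)(0 1 7 9 10 4)(5 8))^4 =(12)(0 10 7)(1 4 9)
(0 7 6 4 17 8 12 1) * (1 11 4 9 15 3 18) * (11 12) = (0 7 6 9 15 3 18 1)(4 17 8 11) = [7, 0, 2, 18, 17, 5, 9, 6, 11, 15, 10, 4, 12, 13, 14, 3, 16, 8, 1]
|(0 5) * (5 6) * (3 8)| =|(0 6 5)(3 8)| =6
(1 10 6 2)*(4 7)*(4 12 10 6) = (1 6 2)(4 7 12 10) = [0, 6, 1, 3, 7, 5, 2, 12, 8, 9, 4, 11, 10]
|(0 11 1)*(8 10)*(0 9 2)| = 10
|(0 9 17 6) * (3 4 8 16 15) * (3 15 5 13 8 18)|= |(0 9 17 6)(3 4 18)(5 13 8 16)|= 12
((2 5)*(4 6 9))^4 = (4 6 9)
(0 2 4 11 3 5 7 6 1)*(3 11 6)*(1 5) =(11)(0 2 4 6 5 7 3 1) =[2, 0, 4, 1, 6, 7, 5, 3, 8, 9, 10, 11]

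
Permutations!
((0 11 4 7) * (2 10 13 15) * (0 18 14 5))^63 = ((0 11 4 7 18 14 5)(2 10 13 15))^63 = (18)(2 15 13 10)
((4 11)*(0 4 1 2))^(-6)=((0 4 11 1 2))^(-6)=(0 2 1 11 4)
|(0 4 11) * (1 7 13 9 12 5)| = 6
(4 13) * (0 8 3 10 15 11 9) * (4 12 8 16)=(0 16 4 13 12 8 3 10 15 11 9)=[16, 1, 2, 10, 13, 5, 6, 7, 3, 0, 15, 9, 8, 12, 14, 11, 4]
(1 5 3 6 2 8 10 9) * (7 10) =(1 5 3 6 2 8 7 10 9) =[0, 5, 8, 6, 4, 3, 2, 10, 7, 1, 9]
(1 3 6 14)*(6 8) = (1 3 8 6 14) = [0, 3, 2, 8, 4, 5, 14, 7, 6, 9, 10, 11, 12, 13, 1]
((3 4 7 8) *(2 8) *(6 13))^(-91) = (2 7 4 3 8)(6 13)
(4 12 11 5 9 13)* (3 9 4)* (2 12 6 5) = (2 12 11)(3 9 13)(4 6 5) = [0, 1, 12, 9, 6, 4, 5, 7, 8, 13, 10, 2, 11, 3]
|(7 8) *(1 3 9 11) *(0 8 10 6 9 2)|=|(0 8 7 10 6 9 11 1 3 2)|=10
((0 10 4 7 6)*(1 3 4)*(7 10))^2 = (0 6 7)(1 4)(3 10)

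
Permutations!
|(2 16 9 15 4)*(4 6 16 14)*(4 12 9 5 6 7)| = |(2 14 12 9 15 7 4)(5 6 16)| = 21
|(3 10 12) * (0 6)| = 6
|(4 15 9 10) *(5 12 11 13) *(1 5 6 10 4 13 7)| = 15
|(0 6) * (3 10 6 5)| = 5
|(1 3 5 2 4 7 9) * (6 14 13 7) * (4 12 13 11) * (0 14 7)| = 13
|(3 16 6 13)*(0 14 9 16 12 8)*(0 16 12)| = |(0 14 9 12 8 16 6 13 3)| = 9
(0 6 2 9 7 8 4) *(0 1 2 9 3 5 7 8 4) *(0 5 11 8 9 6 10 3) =(0 10 3 11 8 5 7 4 1 2) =[10, 2, 0, 11, 1, 7, 6, 4, 5, 9, 3, 8]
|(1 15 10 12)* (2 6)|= |(1 15 10 12)(2 6)|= 4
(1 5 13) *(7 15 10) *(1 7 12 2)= [0, 5, 1, 3, 4, 13, 6, 15, 8, 9, 12, 11, 2, 7, 14, 10]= (1 5 13 7 15 10 12 2)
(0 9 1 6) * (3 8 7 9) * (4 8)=(0 3 4 8 7 9 1 6)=[3, 6, 2, 4, 8, 5, 0, 9, 7, 1]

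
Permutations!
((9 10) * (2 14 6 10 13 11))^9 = ((2 14 6 10 9 13 11))^9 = (2 6 9 11 14 10 13)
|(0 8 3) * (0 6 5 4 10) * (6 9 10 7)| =|(0 8 3 9 10)(4 7 6 5)| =20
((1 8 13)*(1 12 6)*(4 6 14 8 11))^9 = (1 11 4 6)(8 13 12 14)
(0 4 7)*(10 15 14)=(0 4 7)(10 15 14)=[4, 1, 2, 3, 7, 5, 6, 0, 8, 9, 15, 11, 12, 13, 10, 14]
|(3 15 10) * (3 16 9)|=|(3 15 10 16 9)|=5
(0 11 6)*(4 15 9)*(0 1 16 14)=(0 11 6 1 16 14)(4 15 9)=[11, 16, 2, 3, 15, 5, 1, 7, 8, 4, 10, 6, 12, 13, 0, 9, 14]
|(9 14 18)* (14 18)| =|(9 18)| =2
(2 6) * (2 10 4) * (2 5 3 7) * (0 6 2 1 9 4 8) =(0 6 10 8)(1 9 4 5 3 7) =[6, 9, 2, 7, 5, 3, 10, 1, 0, 4, 8]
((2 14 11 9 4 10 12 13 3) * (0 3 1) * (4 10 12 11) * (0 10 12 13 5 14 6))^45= (14)(0 3 2 6)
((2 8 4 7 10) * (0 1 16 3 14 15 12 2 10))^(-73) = (0 14 8 1 15 4 16 12 7 3 2)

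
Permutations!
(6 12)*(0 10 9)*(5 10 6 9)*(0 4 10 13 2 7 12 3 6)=[0, 1, 7, 6, 10, 13, 3, 12, 8, 4, 5, 11, 9, 2]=(2 7 12 9 4 10 5 13)(3 6)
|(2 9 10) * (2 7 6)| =|(2 9 10 7 6)| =5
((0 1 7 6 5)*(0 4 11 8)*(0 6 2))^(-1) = (0 2 7 1)(4 5 6 8 11)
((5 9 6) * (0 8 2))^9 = (9)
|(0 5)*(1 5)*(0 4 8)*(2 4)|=6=|(0 1 5 2 4 8)|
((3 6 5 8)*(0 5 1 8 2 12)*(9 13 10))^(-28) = ((0 5 2 12)(1 8 3 6)(9 13 10))^(-28) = (9 10 13)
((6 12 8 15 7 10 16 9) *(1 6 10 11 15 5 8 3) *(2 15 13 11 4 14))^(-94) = (1 12)(2 15 7 4 14)(3 6)(9 16 10)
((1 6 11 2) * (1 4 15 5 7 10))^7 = (1 7 15 2 6 10 5 4 11)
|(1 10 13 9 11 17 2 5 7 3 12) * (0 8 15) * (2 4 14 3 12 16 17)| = 45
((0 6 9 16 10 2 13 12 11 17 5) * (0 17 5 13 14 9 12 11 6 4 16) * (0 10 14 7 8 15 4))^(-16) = (17)(2 8 4 14 10 7 15 16 9)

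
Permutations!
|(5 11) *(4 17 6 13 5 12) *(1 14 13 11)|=20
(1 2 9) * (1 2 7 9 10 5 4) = (1 7 9 2 10 5 4) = [0, 7, 10, 3, 1, 4, 6, 9, 8, 2, 5]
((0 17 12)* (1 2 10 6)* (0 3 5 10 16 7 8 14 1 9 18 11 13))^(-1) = ((0 17 12 3 5 10 6 9 18 11 13)(1 2 16 7 8 14))^(-1) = (0 13 11 18 9 6 10 5 3 12 17)(1 14 8 7 16 2)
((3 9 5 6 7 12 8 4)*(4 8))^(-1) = (3 4 12 7 6 5 9)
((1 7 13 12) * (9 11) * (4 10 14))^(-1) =(1 12 13 7)(4 14 10)(9 11) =((1 7 13 12)(4 10 14)(9 11))^(-1)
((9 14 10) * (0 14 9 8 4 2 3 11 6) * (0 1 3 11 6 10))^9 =((0 14)(1 3 6)(2 11 10 8 4))^9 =(0 14)(2 4 8 10 11)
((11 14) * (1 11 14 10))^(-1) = ((14)(1 11 10))^(-1) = (14)(1 10 11)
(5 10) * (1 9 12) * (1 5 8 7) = (1 9 12 5 10 8 7) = [0, 9, 2, 3, 4, 10, 6, 1, 7, 12, 8, 11, 5]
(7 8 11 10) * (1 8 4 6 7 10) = [0, 8, 2, 3, 6, 5, 7, 4, 11, 9, 10, 1] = (1 8 11)(4 6 7)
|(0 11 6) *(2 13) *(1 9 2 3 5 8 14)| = |(0 11 6)(1 9 2 13 3 5 8 14)| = 24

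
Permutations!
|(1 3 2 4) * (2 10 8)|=6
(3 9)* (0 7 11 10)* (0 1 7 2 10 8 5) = (0 2 10 1 7 11 8 5)(3 9) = [2, 7, 10, 9, 4, 0, 6, 11, 5, 3, 1, 8]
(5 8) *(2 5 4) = (2 5 8 4) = [0, 1, 5, 3, 2, 8, 6, 7, 4]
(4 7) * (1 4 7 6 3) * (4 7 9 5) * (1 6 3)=(1 7 9 5 4 3 6)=[0, 7, 2, 6, 3, 4, 1, 9, 8, 5]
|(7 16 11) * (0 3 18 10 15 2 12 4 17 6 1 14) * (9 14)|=39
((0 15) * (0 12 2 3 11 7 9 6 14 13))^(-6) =((0 15 12 2 3 11 7 9 6 14 13))^(-6) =(0 11 13 3 14 2 6 12 9 15 7)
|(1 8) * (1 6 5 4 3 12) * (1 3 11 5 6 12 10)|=15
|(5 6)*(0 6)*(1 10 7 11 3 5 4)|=|(0 6 4 1 10 7 11 3 5)|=9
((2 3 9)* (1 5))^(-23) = ((1 5)(2 3 9))^(-23) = (1 5)(2 3 9)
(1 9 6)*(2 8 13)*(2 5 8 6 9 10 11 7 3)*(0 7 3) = (0 7)(1 10 11 3 2 6)(5 8 13) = [7, 10, 6, 2, 4, 8, 1, 0, 13, 9, 11, 3, 12, 5]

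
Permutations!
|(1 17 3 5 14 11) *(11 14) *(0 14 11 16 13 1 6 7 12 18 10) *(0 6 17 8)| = 10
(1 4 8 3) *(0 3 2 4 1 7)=[3, 1, 4, 7, 8, 5, 6, 0, 2]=(0 3 7)(2 4 8)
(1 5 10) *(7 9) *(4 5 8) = (1 8 4 5 10)(7 9) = [0, 8, 2, 3, 5, 10, 6, 9, 4, 7, 1]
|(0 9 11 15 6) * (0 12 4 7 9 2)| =|(0 2)(4 7 9 11 15 6 12)| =14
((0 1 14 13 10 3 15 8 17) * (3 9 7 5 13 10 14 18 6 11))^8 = (0 17 8 15 3 11 6 18 1)(5 14 9)(7 13 10) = ((0 1 18 6 11 3 15 8 17)(5 13 14 10 9 7))^8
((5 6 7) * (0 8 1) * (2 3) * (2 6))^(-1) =((0 8 1)(2 3 6 7 5))^(-1) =(0 1 8)(2 5 7 6 3)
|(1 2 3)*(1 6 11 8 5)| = |(1 2 3 6 11 8 5)| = 7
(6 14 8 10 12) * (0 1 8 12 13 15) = (0 1 8 10 13 15)(6 14 12) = [1, 8, 2, 3, 4, 5, 14, 7, 10, 9, 13, 11, 6, 15, 12, 0]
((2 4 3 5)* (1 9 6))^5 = ((1 9 6)(2 4 3 5))^5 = (1 6 9)(2 4 3 5)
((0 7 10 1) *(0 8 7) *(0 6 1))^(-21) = (0 8)(1 10)(6 7)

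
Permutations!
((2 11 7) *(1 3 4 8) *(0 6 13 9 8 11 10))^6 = ((0 6 13 9 8 1 3 4 11 7 2 10))^6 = (0 3)(1 10)(2 8)(4 6)(7 9)(11 13)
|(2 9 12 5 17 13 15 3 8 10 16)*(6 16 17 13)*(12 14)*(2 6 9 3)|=22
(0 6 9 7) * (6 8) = (0 8 6 9 7) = [8, 1, 2, 3, 4, 5, 9, 0, 6, 7]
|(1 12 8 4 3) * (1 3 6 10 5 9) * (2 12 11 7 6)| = 28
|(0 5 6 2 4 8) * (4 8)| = |(0 5 6 2 8)| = 5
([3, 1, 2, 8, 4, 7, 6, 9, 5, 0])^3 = (0 5)(3 7)(8 9)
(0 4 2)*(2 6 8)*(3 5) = (0 4 6 8 2)(3 5) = [4, 1, 0, 5, 6, 3, 8, 7, 2]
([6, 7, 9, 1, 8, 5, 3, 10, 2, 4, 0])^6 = (10)(2 4)(8 9)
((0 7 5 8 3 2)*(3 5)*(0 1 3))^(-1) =(0 7)(1 2 3)(5 8)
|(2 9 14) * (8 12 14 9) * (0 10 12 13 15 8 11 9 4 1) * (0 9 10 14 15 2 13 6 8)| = |(0 14 13 2 11 10 12 15)(1 9 4)(6 8)| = 24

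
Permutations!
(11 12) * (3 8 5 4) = [0, 1, 2, 8, 3, 4, 6, 7, 5, 9, 10, 12, 11] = (3 8 5 4)(11 12)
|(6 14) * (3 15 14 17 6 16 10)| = |(3 15 14 16 10)(6 17)| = 10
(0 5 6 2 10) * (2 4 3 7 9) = [5, 1, 10, 7, 3, 6, 4, 9, 8, 2, 0] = (0 5 6 4 3 7 9 2 10)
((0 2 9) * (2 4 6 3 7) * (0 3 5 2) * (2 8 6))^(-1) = ((0 4 2 9 3 7)(5 8 6))^(-1) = (0 7 3 9 2 4)(5 6 8)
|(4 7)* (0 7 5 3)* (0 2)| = |(0 7 4 5 3 2)| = 6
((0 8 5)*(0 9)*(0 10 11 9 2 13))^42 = (0 5 13 8 2)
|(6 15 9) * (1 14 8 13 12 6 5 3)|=|(1 14 8 13 12 6 15 9 5 3)|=10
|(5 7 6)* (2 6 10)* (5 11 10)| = 4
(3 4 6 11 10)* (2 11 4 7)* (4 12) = [0, 1, 11, 7, 6, 5, 12, 2, 8, 9, 3, 10, 4] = (2 11 10 3 7)(4 6 12)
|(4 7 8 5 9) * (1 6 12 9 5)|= |(1 6 12 9 4 7 8)|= 7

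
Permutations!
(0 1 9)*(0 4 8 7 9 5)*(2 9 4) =(0 1 5)(2 9)(4 8 7) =[1, 5, 9, 3, 8, 0, 6, 4, 7, 2]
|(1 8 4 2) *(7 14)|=4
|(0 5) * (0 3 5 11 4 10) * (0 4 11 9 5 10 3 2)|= 12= |(11)(0 9 5 2)(3 10 4)|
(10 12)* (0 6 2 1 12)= [6, 12, 1, 3, 4, 5, 2, 7, 8, 9, 0, 11, 10]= (0 6 2 1 12 10)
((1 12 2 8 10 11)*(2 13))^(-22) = (1 11 10 8 2 13 12)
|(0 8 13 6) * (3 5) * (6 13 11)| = 4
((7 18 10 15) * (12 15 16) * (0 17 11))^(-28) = (0 11 17)(7 10 12)(15 18 16)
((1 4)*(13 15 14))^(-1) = (1 4)(13 14 15)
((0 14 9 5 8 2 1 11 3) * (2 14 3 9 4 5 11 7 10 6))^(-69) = (0 3)(1 7 10 6 2)(4 14 8 5)(9 11)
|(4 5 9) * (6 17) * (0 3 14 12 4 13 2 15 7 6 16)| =14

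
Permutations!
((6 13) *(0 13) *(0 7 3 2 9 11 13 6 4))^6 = (0 11 3)(2 6 13)(4 9 7)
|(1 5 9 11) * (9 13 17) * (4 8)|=6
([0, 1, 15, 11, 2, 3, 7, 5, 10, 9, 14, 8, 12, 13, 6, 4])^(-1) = (2 4 15)(3 5 7 6 14 10 8 11)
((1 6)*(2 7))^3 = (1 6)(2 7)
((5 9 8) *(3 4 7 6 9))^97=((3 4 7 6 9 8 5))^97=(3 5 8 9 6 7 4)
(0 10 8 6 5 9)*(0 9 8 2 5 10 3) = (0 3)(2 5 8 6 10) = [3, 1, 5, 0, 4, 8, 10, 7, 6, 9, 2]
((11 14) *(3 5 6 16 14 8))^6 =((3 5 6 16 14 11 8))^6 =(3 8 11 14 16 6 5)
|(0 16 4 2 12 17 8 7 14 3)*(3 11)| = 11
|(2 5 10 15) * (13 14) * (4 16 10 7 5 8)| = |(2 8 4 16 10 15)(5 7)(13 14)| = 6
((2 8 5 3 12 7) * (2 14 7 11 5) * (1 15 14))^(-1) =(1 7 14 15)(2 8)(3 5 11 12)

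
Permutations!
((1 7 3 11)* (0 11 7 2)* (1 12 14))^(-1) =(0 2 1 14 12 11)(3 7)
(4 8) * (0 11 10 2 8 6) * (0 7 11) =(2 8 4 6 7 11 10) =[0, 1, 8, 3, 6, 5, 7, 11, 4, 9, 2, 10]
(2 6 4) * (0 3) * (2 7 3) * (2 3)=(0 3)(2 6 4 7)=[3, 1, 6, 0, 7, 5, 4, 2]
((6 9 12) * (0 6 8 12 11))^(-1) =(0 11 9 6)(8 12)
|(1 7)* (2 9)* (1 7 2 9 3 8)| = 4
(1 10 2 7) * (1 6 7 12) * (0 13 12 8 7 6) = (0 13 12 1 10 2 8 7) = [13, 10, 8, 3, 4, 5, 6, 0, 7, 9, 2, 11, 1, 12]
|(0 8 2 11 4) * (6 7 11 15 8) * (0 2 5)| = 9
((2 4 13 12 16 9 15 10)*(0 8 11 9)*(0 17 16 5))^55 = (16 17)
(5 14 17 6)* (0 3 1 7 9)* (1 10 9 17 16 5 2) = [3, 7, 1, 10, 4, 14, 2, 17, 8, 0, 9, 11, 12, 13, 16, 15, 5, 6] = (0 3 10 9)(1 7 17 6 2)(5 14 16)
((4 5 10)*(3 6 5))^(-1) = (3 4 10 5 6)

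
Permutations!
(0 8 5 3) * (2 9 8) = (0 2 9 8 5 3) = [2, 1, 9, 0, 4, 3, 6, 7, 5, 8]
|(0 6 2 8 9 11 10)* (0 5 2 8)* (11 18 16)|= |(0 6 8 9 18 16 11 10 5 2)|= 10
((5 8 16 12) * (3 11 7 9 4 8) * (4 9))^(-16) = ((3 11 7 4 8 16 12 5))^(-16) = (16)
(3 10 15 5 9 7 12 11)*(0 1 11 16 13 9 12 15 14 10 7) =(0 1 11 3 7 15 5 12 16 13 9)(10 14) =[1, 11, 2, 7, 4, 12, 6, 15, 8, 0, 14, 3, 16, 9, 10, 5, 13]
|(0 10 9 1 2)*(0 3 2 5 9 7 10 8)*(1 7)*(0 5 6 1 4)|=|(0 8 5 9 7 10 4)(1 6)(2 3)|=14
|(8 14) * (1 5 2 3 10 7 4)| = |(1 5 2 3 10 7 4)(8 14)| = 14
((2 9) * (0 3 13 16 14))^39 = (0 14 16 13 3)(2 9)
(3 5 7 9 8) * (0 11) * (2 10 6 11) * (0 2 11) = (0 11 2 10 6)(3 5 7 9 8) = [11, 1, 10, 5, 4, 7, 0, 9, 3, 8, 6, 2]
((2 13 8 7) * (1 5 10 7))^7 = ((1 5 10 7 2 13 8))^7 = (13)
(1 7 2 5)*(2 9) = (1 7 9 2 5) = [0, 7, 5, 3, 4, 1, 6, 9, 8, 2]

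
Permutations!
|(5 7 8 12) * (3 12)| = 5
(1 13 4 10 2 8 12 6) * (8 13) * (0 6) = (0 6 1 8 12)(2 13 4 10) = [6, 8, 13, 3, 10, 5, 1, 7, 12, 9, 2, 11, 0, 4]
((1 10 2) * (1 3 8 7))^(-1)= (1 7 8 3 2 10)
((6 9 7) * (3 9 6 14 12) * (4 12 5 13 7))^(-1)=((3 9 4 12)(5 13 7 14))^(-1)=(3 12 4 9)(5 14 7 13)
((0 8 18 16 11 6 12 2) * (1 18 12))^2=(0 12)(1 16 6 18 11)(2 8)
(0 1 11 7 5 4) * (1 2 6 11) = (0 2 6 11 7 5 4) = [2, 1, 6, 3, 0, 4, 11, 5, 8, 9, 10, 7]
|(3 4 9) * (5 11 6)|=|(3 4 9)(5 11 6)|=3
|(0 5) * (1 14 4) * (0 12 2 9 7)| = 6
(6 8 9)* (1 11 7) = (1 11 7)(6 8 9) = [0, 11, 2, 3, 4, 5, 8, 1, 9, 6, 10, 7]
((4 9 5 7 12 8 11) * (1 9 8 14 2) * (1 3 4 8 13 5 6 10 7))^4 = (1 7 3)(2 5 10)(4 9 12)(6 14 13)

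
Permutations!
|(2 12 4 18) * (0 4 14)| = 6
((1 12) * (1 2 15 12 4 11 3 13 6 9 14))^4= ((1 4 11 3 13 6 9 14)(2 15 12))^4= (1 13)(2 15 12)(3 14)(4 6)(9 11)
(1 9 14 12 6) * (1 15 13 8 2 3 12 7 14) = (1 9)(2 3 12 6 15 13 8)(7 14) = [0, 9, 3, 12, 4, 5, 15, 14, 2, 1, 10, 11, 6, 8, 7, 13]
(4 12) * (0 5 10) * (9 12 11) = [5, 1, 2, 3, 11, 10, 6, 7, 8, 12, 0, 9, 4] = (0 5 10)(4 11 9 12)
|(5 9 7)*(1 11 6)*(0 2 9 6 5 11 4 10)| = 10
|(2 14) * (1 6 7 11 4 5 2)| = 8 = |(1 6 7 11 4 5 2 14)|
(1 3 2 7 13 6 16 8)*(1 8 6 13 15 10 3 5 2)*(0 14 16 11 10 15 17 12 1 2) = (0 14 16 6 11 10 3 2 7 17 12 1 5) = [14, 5, 7, 2, 4, 0, 11, 17, 8, 9, 3, 10, 1, 13, 16, 15, 6, 12]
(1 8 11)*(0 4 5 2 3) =(0 4 5 2 3)(1 8 11) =[4, 8, 3, 0, 5, 2, 6, 7, 11, 9, 10, 1]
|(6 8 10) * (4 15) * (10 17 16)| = |(4 15)(6 8 17 16 10)| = 10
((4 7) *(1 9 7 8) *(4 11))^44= (1 7 4)(8 9 11)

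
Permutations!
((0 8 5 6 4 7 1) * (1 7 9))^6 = ((0 8 5 6 4 9 1))^6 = (0 1 9 4 6 5 8)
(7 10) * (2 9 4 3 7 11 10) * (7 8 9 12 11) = [0, 1, 12, 8, 3, 5, 6, 2, 9, 4, 7, 10, 11] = (2 12 11 10 7)(3 8 9 4)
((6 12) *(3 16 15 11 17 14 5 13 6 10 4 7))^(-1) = ((3 16 15 11 17 14 5 13 6 12 10 4 7))^(-1) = (3 7 4 10 12 6 13 5 14 17 11 15 16)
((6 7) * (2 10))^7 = ((2 10)(6 7))^7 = (2 10)(6 7)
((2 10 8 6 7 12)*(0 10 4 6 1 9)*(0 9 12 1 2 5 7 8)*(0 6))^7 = (0 10 6 8 2 4)(1 7 5 12)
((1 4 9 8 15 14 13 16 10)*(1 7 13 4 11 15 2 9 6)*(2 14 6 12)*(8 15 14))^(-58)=((1 11 14 4 12 2 9 15 6)(7 13 16 10))^(-58)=(1 2 11 9 14 15 4 6 12)(7 16)(10 13)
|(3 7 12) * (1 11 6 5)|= 12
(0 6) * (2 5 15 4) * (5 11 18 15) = (0 6)(2 11 18 15 4) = [6, 1, 11, 3, 2, 5, 0, 7, 8, 9, 10, 18, 12, 13, 14, 4, 16, 17, 15]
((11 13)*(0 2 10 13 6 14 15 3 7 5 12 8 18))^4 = (0 11 3 8 10 14 5)(2 6 7 18 13 15 12)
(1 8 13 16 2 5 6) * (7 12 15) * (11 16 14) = (1 8 13 14 11 16 2 5 6)(7 12 15) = [0, 8, 5, 3, 4, 6, 1, 12, 13, 9, 10, 16, 15, 14, 11, 7, 2]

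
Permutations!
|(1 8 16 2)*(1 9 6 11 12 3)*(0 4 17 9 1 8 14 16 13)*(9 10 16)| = |(0 4 17 10 16 2 1 14 9 6 11 12 3 8 13)| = 15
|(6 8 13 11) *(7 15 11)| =6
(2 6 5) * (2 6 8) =(2 8)(5 6) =[0, 1, 8, 3, 4, 6, 5, 7, 2]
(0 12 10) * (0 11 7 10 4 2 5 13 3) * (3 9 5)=(0 12 4 2 3)(5 13 9)(7 10 11)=[12, 1, 3, 0, 2, 13, 6, 10, 8, 5, 11, 7, 4, 9]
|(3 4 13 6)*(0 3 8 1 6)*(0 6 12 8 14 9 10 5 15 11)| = |(0 3 4 13 6 14 9 10 5 15 11)(1 12 8)| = 33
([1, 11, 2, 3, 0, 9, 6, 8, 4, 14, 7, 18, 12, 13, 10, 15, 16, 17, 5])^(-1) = (0 4 8 7 10 14 9 5 18 11 1)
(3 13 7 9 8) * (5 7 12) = (3 13 12 5 7 9 8) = [0, 1, 2, 13, 4, 7, 6, 9, 3, 8, 10, 11, 5, 12]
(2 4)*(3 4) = (2 3 4) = [0, 1, 3, 4, 2]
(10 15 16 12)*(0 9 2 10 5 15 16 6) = (0 9 2 10 16 12 5 15 6) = [9, 1, 10, 3, 4, 15, 0, 7, 8, 2, 16, 11, 5, 13, 14, 6, 12]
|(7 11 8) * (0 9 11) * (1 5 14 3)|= 20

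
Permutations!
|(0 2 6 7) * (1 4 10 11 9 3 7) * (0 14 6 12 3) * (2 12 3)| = 12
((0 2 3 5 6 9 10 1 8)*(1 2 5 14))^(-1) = (0 8 1 14 3 2 10 9 6 5)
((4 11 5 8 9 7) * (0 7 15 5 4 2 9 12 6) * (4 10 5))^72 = ((0 7 2 9 15 4 11 10 5 8 12 6))^72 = (15)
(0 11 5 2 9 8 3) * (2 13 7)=(0 11 5 13 7 2 9 8 3)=[11, 1, 9, 0, 4, 13, 6, 2, 3, 8, 10, 5, 12, 7]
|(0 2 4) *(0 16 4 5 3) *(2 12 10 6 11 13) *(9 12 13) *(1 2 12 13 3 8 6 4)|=|(0 3)(1 2 5 8 6 11 9 13 12 10 4 16)|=12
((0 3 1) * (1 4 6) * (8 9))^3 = ((0 3 4 6 1)(8 9))^3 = (0 6 3 1 4)(8 9)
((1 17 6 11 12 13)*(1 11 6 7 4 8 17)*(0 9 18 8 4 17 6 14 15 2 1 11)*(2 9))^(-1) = (0 13 12 11 1 2)(6 8 18 9 15 14)(7 17)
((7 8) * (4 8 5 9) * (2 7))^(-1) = (2 8 4 9 5 7)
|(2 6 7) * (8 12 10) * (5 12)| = |(2 6 7)(5 12 10 8)| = 12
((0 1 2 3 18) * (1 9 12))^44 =(0 12 2 18 9 1 3)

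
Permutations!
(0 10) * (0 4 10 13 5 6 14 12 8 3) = (0 13 5 6 14 12 8 3)(4 10) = [13, 1, 2, 0, 10, 6, 14, 7, 3, 9, 4, 11, 8, 5, 12]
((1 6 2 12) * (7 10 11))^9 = (1 6 2 12) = ((1 6 2 12)(7 10 11))^9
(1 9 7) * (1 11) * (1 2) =[0, 9, 1, 3, 4, 5, 6, 11, 8, 7, 10, 2] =(1 9 7 11 2)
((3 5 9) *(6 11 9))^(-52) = (3 11 5 9 6)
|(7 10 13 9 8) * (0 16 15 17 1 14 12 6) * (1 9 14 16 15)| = |(0 15 17 9 8 7 10 13 14 12 6)(1 16)| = 22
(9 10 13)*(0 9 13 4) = (13)(0 9 10 4) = [9, 1, 2, 3, 0, 5, 6, 7, 8, 10, 4, 11, 12, 13]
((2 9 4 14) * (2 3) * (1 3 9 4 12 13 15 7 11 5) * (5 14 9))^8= ((1 3 2 4 9 12 13 15 7 11 14 5))^8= (1 7 9)(2 14 13)(3 11 12)(4 5 15)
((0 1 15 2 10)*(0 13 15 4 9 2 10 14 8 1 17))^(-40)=((0 17)(1 4 9 2 14 8)(10 13 15))^(-40)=(17)(1 9 14)(2 8 4)(10 15 13)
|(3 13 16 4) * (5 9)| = 4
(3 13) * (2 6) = (2 6)(3 13) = [0, 1, 6, 13, 4, 5, 2, 7, 8, 9, 10, 11, 12, 3]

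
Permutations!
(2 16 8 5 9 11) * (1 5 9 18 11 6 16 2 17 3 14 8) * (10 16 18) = [0, 5, 2, 14, 4, 10, 18, 7, 9, 6, 16, 17, 12, 13, 8, 15, 1, 3, 11] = (1 5 10 16)(3 14 8 9 6 18 11 17)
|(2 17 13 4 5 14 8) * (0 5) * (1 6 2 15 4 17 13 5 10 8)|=35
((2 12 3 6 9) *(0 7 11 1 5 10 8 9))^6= ((0 7 11 1 5 10 8 9 2 12 3 6))^6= (0 8)(1 12)(2 11)(3 5)(6 10)(7 9)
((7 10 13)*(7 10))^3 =(10 13)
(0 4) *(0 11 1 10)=(0 4 11 1 10)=[4, 10, 2, 3, 11, 5, 6, 7, 8, 9, 0, 1]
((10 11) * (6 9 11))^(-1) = (6 10 11 9)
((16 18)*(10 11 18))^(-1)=(10 16 18 11)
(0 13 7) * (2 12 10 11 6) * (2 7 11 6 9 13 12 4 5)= (0 12 10 6 7)(2 4 5)(9 13 11)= [12, 1, 4, 3, 5, 2, 7, 0, 8, 13, 6, 9, 10, 11]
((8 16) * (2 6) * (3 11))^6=(16)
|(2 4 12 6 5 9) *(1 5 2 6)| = |(1 5 9 6 2 4 12)| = 7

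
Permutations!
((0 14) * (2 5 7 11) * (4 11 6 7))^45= (0 14)(2 5 4 11)(6 7)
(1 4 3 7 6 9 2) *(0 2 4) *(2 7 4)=(0 7 6 9 2 1)(3 4)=[7, 0, 1, 4, 3, 5, 9, 6, 8, 2]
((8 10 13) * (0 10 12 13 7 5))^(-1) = (0 5 7 10)(8 13 12)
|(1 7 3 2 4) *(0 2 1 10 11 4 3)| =|(0 2 3 1 7)(4 10 11)| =15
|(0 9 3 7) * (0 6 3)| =6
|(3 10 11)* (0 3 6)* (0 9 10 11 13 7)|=|(0 3 11 6 9 10 13 7)|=8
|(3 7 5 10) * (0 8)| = |(0 8)(3 7 5 10)| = 4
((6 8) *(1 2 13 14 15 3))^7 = (1 2 13 14 15 3)(6 8)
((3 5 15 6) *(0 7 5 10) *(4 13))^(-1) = ((0 7 5 15 6 3 10)(4 13))^(-1) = (0 10 3 6 15 5 7)(4 13)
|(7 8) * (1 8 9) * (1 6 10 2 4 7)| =6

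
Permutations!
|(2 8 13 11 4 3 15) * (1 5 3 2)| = 20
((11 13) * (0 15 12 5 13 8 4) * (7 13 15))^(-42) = ((0 7 13 11 8 4)(5 15 12))^(-42) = (15)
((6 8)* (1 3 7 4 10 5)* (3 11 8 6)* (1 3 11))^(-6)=(11)(3 5 10 4 7)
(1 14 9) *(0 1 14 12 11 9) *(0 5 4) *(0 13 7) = [1, 12, 2, 3, 13, 4, 6, 0, 8, 14, 10, 9, 11, 7, 5] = (0 1 12 11 9 14 5 4 13 7)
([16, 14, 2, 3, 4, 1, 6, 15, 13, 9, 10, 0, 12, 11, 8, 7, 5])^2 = (0 5 14 13)(1 8 11 16)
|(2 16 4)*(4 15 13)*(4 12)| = 6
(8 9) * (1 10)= [0, 10, 2, 3, 4, 5, 6, 7, 9, 8, 1]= (1 10)(8 9)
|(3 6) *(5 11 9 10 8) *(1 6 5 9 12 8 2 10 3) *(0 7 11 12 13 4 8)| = 10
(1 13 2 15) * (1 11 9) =(1 13 2 15 11 9) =[0, 13, 15, 3, 4, 5, 6, 7, 8, 1, 10, 9, 12, 2, 14, 11]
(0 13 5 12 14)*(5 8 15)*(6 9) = [13, 1, 2, 3, 4, 12, 9, 7, 15, 6, 10, 11, 14, 8, 0, 5] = (0 13 8 15 5 12 14)(6 9)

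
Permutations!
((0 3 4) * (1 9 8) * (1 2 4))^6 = (0 4 2 8 9 1 3)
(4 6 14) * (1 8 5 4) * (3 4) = (1 8 5 3 4 6 14) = [0, 8, 2, 4, 6, 3, 14, 7, 5, 9, 10, 11, 12, 13, 1]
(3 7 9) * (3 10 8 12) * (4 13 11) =(3 7 9 10 8 12)(4 13 11) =[0, 1, 2, 7, 13, 5, 6, 9, 12, 10, 8, 4, 3, 11]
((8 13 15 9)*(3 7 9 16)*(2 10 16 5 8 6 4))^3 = (2 3 6 10 7 4 16 9)(5 15 13 8)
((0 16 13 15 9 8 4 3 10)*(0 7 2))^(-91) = ((0 16 13 15 9 8 4 3 10 7 2))^(-91) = (0 10 8 13 2 3 9 16 7 4 15)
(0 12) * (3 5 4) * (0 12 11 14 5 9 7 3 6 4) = (0 11 14 5)(3 9 7)(4 6) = [11, 1, 2, 9, 6, 0, 4, 3, 8, 7, 10, 14, 12, 13, 5]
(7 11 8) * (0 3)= (0 3)(7 11 8)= [3, 1, 2, 0, 4, 5, 6, 11, 7, 9, 10, 8]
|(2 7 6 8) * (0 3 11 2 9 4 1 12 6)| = 30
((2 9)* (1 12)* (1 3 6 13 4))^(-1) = (1 4 13 6 3 12)(2 9)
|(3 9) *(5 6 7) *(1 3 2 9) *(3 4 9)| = 15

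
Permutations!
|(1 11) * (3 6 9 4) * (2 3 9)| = 6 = |(1 11)(2 3 6)(4 9)|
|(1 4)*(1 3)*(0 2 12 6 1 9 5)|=9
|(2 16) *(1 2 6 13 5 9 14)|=|(1 2 16 6 13 5 9 14)|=8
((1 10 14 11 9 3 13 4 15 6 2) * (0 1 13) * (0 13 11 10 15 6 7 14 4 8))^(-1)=(0 8 13 3 9 11 2 6 4 10 14 7 15 1)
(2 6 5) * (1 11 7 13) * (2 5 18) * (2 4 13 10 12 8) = (1 11 7 10 12 8 2 6 18 4 13) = [0, 11, 6, 3, 13, 5, 18, 10, 2, 9, 12, 7, 8, 1, 14, 15, 16, 17, 4]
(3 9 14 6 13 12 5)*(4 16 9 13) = (3 13 12 5)(4 16 9 14 6) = [0, 1, 2, 13, 16, 3, 4, 7, 8, 14, 10, 11, 5, 12, 6, 15, 9]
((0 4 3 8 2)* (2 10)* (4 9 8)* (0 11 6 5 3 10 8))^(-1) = ((0 9)(2 11 6 5 3 4 10))^(-1) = (0 9)(2 10 4 3 5 6 11)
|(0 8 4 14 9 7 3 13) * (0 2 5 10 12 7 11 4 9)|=|(0 8 9 11 4 14)(2 5 10 12 7 3 13)|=42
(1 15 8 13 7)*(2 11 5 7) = (1 15 8 13 2 11 5 7) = [0, 15, 11, 3, 4, 7, 6, 1, 13, 9, 10, 5, 12, 2, 14, 8]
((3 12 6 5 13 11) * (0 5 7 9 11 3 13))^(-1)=((0 5)(3 12 6 7 9 11 13))^(-1)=(0 5)(3 13 11 9 7 6 12)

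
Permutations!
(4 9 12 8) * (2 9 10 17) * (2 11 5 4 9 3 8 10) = (2 3 8 9 12 10 17 11 5 4) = [0, 1, 3, 8, 2, 4, 6, 7, 9, 12, 17, 5, 10, 13, 14, 15, 16, 11]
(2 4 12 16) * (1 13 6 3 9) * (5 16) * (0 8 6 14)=[8, 13, 4, 9, 12, 16, 3, 7, 6, 1, 10, 11, 5, 14, 0, 15, 2]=(0 8 6 3 9 1 13 14)(2 4 12 5 16)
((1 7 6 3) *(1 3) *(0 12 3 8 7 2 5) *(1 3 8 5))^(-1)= ((0 12 8 7 6 3 5)(1 2))^(-1)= (0 5 3 6 7 8 12)(1 2)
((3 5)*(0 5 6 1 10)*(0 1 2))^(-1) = (0 2 6 3 5)(1 10)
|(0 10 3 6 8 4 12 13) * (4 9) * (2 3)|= |(0 10 2 3 6 8 9 4 12 13)|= 10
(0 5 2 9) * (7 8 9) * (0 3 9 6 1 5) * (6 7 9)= (1 5 2 9 3 6)(7 8)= [0, 5, 9, 6, 4, 2, 1, 8, 7, 3]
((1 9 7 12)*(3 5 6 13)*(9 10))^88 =(13)(1 7 10 12 9)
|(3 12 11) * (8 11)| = |(3 12 8 11)| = 4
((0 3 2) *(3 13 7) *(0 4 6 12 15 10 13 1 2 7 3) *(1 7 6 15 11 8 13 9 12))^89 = (0 7)(1 9 3 15 8 2 12 6 10 13 4 11)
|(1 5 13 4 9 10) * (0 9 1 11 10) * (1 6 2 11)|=8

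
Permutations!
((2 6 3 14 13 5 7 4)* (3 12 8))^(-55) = (2 14)(3 4)(5 12)(6 13)(7 8)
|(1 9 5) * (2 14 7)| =|(1 9 5)(2 14 7)| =3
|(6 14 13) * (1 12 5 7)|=|(1 12 5 7)(6 14 13)|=12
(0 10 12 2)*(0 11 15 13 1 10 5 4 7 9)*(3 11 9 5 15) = (0 15 13 1 10 12 2 9)(3 11)(4 7 5) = [15, 10, 9, 11, 7, 4, 6, 5, 8, 0, 12, 3, 2, 1, 14, 13]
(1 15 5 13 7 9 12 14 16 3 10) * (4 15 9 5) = (1 9 12 14 16 3 10)(4 15)(5 13 7) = [0, 9, 2, 10, 15, 13, 6, 5, 8, 12, 1, 11, 14, 7, 16, 4, 3]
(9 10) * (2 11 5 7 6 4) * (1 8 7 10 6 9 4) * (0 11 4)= (0 11 5 10)(1 8 7 9 6)(2 4)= [11, 8, 4, 3, 2, 10, 1, 9, 7, 6, 0, 5]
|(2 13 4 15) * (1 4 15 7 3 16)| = |(1 4 7 3 16)(2 13 15)| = 15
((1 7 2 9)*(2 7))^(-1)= (1 9 2)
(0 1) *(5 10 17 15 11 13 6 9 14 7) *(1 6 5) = [6, 0, 2, 3, 4, 10, 9, 1, 8, 14, 17, 13, 12, 5, 7, 11, 16, 15] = (0 6 9 14 7 1)(5 10 17 15 11 13)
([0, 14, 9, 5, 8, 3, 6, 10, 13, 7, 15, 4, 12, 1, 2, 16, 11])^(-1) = (1 13 8 4 11 16 15 10 7 9 2 14)(3 5)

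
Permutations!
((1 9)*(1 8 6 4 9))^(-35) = (4 9 8 6)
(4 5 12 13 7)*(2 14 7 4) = [0, 1, 14, 3, 5, 12, 6, 2, 8, 9, 10, 11, 13, 4, 7] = (2 14 7)(4 5 12 13)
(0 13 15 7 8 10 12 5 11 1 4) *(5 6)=[13, 4, 2, 3, 0, 11, 5, 8, 10, 9, 12, 1, 6, 15, 14, 7]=(0 13 15 7 8 10 12 6 5 11 1 4)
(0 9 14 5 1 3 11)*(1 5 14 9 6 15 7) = [6, 3, 2, 11, 4, 5, 15, 1, 8, 9, 10, 0, 12, 13, 14, 7] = (0 6 15 7 1 3 11)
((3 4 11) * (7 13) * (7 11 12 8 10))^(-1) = (3 11 13 7 10 8 12 4)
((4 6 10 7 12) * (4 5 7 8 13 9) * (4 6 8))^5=(4 10 6 9 13 8)(5 12 7)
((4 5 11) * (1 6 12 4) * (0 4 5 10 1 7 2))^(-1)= (0 2 7 11 5 12 6 1 10 4)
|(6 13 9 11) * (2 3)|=|(2 3)(6 13 9 11)|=4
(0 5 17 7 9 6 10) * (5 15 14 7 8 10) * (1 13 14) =[15, 13, 2, 3, 4, 17, 5, 9, 10, 6, 0, 11, 12, 14, 7, 1, 16, 8] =(0 15 1 13 14 7 9 6 5 17 8 10)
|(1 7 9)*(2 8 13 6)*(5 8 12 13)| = 12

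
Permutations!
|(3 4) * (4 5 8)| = 4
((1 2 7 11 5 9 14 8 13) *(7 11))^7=(1 13 8 14 9 5 11 2)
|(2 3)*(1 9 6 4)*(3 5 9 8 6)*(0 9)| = |(0 9 3 2 5)(1 8 6 4)| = 20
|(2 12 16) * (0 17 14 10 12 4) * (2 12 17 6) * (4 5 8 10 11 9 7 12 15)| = 15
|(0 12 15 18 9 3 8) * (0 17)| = 8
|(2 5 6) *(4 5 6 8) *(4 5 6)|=|(2 4 6)(5 8)|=6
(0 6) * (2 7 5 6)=[2, 1, 7, 3, 4, 6, 0, 5]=(0 2 7 5 6)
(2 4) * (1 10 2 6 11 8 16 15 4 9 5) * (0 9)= [9, 10, 0, 3, 6, 1, 11, 7, 16, 5, 2, 8, 12, 13, 14, 4, 15]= (0 9 5 1 10 2)(4 6 11 8 16 15)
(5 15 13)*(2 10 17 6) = (2 10 17 6)(5 15 13) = [0, 1, 10, 3, 4, 15, 2, 7, 8, 9, 17, 11, 12, 5, 14, 13, 16, 6]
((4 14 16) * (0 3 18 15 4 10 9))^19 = ((0 3 18 15 4 14 16 10 9))^19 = (0 3 18 15 4 14 16 10 9)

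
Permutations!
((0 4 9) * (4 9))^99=((0 9))^99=(0 9)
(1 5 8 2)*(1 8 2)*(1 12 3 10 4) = (1 5 2 8 12 3 10 4) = [0, 5, 8, 10, 1, 2, 6, 7, 12, 9, 4, 11, 3]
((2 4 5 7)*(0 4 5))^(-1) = (0 4)(2 7 5)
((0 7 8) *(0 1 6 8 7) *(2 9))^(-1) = ((1 6 8)(2 9))^(-1) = (1 8 6)(2 9)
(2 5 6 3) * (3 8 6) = (2 5 3)(6 8) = [0, 1, 5, 2, 4, 3, 8, 7, 6]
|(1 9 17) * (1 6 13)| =5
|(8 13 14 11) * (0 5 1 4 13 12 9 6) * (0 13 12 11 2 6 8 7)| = 36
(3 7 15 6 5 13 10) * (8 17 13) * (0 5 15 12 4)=(0 5 8 17 13 10 3 7 12 4)(6 15)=[5, 1, 2, 7, 0, 8, 15, 12, 17, 9, 3, 11, 4, 10, 14, 6, 16, 13]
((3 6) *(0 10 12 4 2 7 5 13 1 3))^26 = (0 2 1 10 7 3 12 5 6 4 13)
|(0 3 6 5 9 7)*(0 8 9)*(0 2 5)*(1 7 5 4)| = |(0 3 6)(1 7 8 9 5 2 4)| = 21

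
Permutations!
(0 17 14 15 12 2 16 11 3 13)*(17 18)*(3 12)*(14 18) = (0 14 15 3 13)(2 16 11 12)(17 18) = [14, 1, 16, 13, 4, 5, 6, 7, 8, 9, 10, 12, 2, 0, 15, 3, 11, 18, 17]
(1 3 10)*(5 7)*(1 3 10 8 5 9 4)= (1 10 3 8 5 7 9 4)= [0, 10, 2, 8, 1, 7, 6, 9, 5, 4, 3]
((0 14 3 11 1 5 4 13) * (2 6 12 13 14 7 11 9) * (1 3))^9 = ((0 7 11 3 9 2 6 12 13)(1 5 4 14))^9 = (1 5 4 14)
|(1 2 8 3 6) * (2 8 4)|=|(1 8 3 6)(2 4)|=4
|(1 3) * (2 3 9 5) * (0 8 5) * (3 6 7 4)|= |(0 8 5 2 6 7 4 3 1 9)|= 10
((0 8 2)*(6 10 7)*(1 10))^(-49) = (0 2 8)(1 6 7 10) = ((0 8 2)(1 10 7 6))^(-49)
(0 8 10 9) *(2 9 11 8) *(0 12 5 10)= (0 2 9 12 5 10 11 8)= [2, 1, 9, 3, 4, 10, 6, 7, 0, 12, 11, 8, 5]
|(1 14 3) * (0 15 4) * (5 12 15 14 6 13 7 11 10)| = 13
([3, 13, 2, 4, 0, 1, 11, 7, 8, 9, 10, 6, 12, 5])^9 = (13)(6 11)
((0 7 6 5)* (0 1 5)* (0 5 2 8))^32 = (0 1 7 2 6 8 5)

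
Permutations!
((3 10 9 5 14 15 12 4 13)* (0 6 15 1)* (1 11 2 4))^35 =(15)(2 11 14 5 9 10 3 13 4) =((0 6 15 12 1)(2 4 13 3 10 9 5 14 11))^35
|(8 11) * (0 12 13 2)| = |(0 12 13 2)(8 11)| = 4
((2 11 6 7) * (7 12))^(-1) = ((2 11 6 12 7))^(-1) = (2 7 12 6 11)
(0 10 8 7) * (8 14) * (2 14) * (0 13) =(0 10 2 14 8 7 13) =[10, 1, 14, 3, 4, 5, 6, 13, 7, 9, 2, 11, 12, 0, 8]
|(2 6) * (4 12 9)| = |(2 6)(4 12 9)| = 6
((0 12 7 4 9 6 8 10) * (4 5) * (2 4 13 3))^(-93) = ((0 12 7 5 13 3 2 4 9 6 8 10))^(-93) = (0 5 2 6)(3 9 10 7)(4 8 12 13)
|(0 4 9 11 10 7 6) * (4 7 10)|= |(0 7 6)(4 9 11)|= 3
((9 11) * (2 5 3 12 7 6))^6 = ((2 5 3 12 7 6)(9 11))^6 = (12)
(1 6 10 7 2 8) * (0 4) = [4, 6, 8, 3, 0, 5, 10, 2, 1, 9, 7] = (0 4)(1 6 10 7 2 8)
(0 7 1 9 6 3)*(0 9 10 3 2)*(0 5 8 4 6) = (0 7 1 10 3 9)(2 5 8 4 6) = [7, 10, 5, 9, 6, 8, 2, 1, 4, 0, 3]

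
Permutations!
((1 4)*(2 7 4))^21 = (1 2 7 4)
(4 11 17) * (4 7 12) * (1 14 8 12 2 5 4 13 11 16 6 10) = (1 14 8 12 13 11 17 7 2 5 4 16 6 10) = [0, 14, 5, 3, 16, 4, 10, 2, 12, 9, 1, 17, 13, 11, 8, 15, 6, 7]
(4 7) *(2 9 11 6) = (2 9 11 6)(4 7) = [0, 1, 9, 3, 7, 5, 2, 4, 8, 11, 10, 6]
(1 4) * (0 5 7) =(0 5 7)(1 4) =[5, 4, 2, 3, 1, 7, 6, 0]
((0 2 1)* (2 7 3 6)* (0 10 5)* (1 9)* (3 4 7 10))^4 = ((0 10 5)(1 3 6 2 9)(4 7))^4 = (0 10 5)(1 9 2 6 3)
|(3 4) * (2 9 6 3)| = 5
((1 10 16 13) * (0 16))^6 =((0 16 13 1 10))^6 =(0 16 13 1 10)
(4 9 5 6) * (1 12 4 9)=(1 12 4)(5 6 9)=[0, 12, 2, 3, 1, 6, 9, 7, 8, 5, 10, 11, 4]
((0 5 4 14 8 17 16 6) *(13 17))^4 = (0 8 6 14 16 4 17 5 13)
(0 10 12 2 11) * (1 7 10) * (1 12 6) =(0 12 2 11)(1 7 10 6) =[12, 7, 11, 3, 4, 5, 1, 10, 8, 9, 6, 0, 2]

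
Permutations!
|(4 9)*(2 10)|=2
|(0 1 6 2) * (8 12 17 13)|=|(0 1 6 2)(8 12 17 13)|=4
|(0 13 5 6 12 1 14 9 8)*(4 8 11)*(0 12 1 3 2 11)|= 42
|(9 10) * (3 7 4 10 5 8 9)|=12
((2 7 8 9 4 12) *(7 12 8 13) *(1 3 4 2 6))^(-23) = ((1 3 4 8 9 2 12 6)(7 13))^(-23) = (1 3 4 8 9 2 12 6)(7 13)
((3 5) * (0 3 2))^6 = (0 5)(2 3)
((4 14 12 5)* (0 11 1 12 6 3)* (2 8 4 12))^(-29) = ((0 11 1 2 8 4 14 6 3)(5 12))^(-29) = (0 6 4 2 11 3 14 8 1)(5 12)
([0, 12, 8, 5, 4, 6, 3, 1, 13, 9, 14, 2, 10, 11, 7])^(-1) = [0, 7, 11, 6, 4, 3, 5, 14, 2, 9, 12, 13, 1, 8, 10]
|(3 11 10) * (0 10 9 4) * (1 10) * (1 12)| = |(0 12 1 10 3 11 9 4)| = 8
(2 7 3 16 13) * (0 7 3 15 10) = (0 7 15 10)(2 3 16 13) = [7, 1, 3, 16, 4, 5, 6, 15, 8, 9, 0, 11, 12, 2, 14, 10, 13]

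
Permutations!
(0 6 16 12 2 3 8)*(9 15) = (0 6 16 12 2 3 8)(9 15) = [6, 1, 3, 8, 4, 5, 16, 7, 0, 15, 10, 11, 2, 13, 14, 9, 12]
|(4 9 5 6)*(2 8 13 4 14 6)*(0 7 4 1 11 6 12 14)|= 22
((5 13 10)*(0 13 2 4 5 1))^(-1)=(0 1 10 13)(2 5 4)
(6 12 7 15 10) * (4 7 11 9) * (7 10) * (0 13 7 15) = (15)(0 13 7)(4 10 6 12 11 9) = [13, 1, 2, 3, 10, 5, 12, 0, 8, 4, 6, 9, 11, 7, 14, 15]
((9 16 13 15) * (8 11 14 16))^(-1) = (8 9 15 13 16 14 11)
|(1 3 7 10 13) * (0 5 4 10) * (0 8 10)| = |(0 5 4)(1 3 7 8 10 13)| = 6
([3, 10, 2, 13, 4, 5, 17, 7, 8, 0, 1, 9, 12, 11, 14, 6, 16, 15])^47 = [13, 10, 2, 11, 4, 5, 15, 7, 8, 3, 1, 0, 12, 9, 14, 17, 16, 6]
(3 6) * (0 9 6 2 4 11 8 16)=(0 9 6 3 2 4 11 8 16)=[9, 1, 4, 2, 11, 5, 3, 7, 16, 6, 10, 8, 12, 13, 14, 15, 0]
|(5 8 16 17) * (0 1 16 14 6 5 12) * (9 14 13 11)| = 35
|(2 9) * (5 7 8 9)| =5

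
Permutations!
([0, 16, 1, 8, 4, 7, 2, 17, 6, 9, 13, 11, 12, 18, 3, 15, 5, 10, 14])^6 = (1 13 2 10 6 17 8 7 3 5 14 16 18)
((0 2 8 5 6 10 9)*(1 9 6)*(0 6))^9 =((0 2 8 5 1 9 6 10))^9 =(0 2 8 5 1 9 6 10)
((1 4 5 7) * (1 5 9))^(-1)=(1 9 4)(5 7)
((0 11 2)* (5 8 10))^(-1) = (0 2 11)(5 10 8)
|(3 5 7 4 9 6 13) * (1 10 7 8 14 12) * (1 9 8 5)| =11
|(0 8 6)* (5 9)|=6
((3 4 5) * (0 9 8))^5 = (0 8 9)(3 5 4)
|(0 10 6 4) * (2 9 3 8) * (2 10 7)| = 9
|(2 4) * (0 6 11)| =6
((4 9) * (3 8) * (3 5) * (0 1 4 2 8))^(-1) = ((0 1 4 9 2 8 5 3))^(-1) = (0 3 5 8 2 9 4 1)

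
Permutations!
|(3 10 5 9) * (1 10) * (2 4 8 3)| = 8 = |(1 10 5 9 2 4 8 3)|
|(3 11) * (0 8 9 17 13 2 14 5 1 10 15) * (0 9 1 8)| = |(1 10 15 9 17 13 2 14 5 8)(3 11)| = 10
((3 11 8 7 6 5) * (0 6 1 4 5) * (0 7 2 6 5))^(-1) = (0 4 1 7 6 2 8 11 3 5)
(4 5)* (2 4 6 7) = (2 4 5 6 7) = [0, 1, 4, 3, 5, 6, 7, 2]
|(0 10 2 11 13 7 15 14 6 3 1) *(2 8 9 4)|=|(0 10 8 9 4 2 11 13 7 15 14 6 3 1)|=14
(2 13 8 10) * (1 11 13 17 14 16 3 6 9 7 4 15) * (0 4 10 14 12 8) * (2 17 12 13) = (0 4 15 1 11 2 12 8 14 16 3 6 9 7 10 17 13) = [4, 11, 12, 6, 15, 5, 9, 10, 14, 7, 17, 2, 8, 0, 16, 1, 3, 13]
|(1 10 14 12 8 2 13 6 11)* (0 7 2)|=|(0 7 2 13 6 11 1 10 14 12 8)|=11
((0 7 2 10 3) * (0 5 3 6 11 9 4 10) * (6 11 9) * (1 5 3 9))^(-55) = (0 2 7)(1 5 9 4 10 11 6)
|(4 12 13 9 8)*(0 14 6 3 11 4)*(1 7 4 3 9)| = 10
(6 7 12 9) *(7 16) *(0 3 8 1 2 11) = (0 3 8 1 2 11)(6 16 7 12 9) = [3, 2, 11, 8, 4, 5, 16, 12, 1, 6, 10, 0, 9, 13, 14, 15, 7]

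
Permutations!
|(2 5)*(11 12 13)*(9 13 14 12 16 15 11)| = 6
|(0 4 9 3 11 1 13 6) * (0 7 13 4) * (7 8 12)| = |(1 4 9 3 11)(6 8 12 7 13)| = 5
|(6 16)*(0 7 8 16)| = 5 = |(0 7 8 16 6)|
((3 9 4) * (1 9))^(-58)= (1 4)(3 9)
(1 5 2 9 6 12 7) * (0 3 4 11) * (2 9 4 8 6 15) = [3, 5, 4, 8, 11, 9, 12, 1, 6, 15, 10, 0, 7, 13, 14, 2] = (0 3 8 6 12 7 1 5 9 15 2 4 11)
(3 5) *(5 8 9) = (3 8 9 5) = [0, 1, 2, 8, 4, 3, 6, 7, 9, 5]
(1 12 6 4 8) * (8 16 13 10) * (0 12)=(0 12 6 4 16 13 10 8 1)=[12, 0, 2, 3, 16, 5, 4, 7, 1, 9, 8, 11, 6, 10, 14, 15, 13]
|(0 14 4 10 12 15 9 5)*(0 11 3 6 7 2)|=|(0 14 4 10 12 15 9 5 11 3 6 7 2)|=13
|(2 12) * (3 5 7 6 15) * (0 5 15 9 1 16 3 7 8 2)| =|(0 5 8 2 12)(1 16 3 15 7 6 9)| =35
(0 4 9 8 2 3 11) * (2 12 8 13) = [4, 1, 3, 11, 9, 5, 6, 7, 12, 13, 10, 0, 8, 2] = (0 4 9 13 2 3 11)(8 12)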